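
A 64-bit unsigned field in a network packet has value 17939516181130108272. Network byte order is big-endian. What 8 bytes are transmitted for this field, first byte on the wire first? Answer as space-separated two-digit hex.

17939516181130108272 in hexadecimal, padded to 64 bits, is 0xF8F5F6EB4AA1DD70.
Split into bytes (most-significant first): F8 F5 F6 EB 4A A1 DD 70.
Big-endian: lowest address holds the most-significant byte.
So the memory order matches the most-significant-first order: F8 F5 F6 EB 4A A1 DD 70.

F8 F5 F6 EB 4A A1 DD 70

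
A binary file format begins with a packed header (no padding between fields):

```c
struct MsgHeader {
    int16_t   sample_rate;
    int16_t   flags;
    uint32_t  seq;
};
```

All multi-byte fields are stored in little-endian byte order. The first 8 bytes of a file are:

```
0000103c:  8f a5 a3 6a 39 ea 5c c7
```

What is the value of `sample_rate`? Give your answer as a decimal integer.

-23153

`sample_rate` is the first field, at byte offset 0, occupying 2 bytes.
Bytes at offsets 0..1: 8F A5.
Little-endian: lowest address holds the least-significant byte.
Reassemble most-significant byte first: A5 8F → 0xA58F.
Top bit is set, so as a signed 16-bit value this is 0xA58F − 2^16 = -23153.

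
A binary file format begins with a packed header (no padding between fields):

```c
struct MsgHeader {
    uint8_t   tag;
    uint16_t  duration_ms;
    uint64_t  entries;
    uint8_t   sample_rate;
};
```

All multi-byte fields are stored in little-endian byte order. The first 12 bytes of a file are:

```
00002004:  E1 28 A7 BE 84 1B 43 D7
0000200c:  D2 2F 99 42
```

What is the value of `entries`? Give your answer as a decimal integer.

11038273033694053566

`entries` follows `tag` (1 B), `duration_ms` (2 B), so it starts at offset 1 + 2 = 3 and occupies 8 bytes.
Bytes at offsets 3..10: BE 84 1B 43 D7 D2 2F 99.
Little-endian stores the least-significant byte at the lowest address.
Reassemble most-significant byte first: 99 2F D2 D7 43 1B 84 BE → 0x992FD2D7431B84BE.
0x992FD2D7431B84BE = 11038273033694053566.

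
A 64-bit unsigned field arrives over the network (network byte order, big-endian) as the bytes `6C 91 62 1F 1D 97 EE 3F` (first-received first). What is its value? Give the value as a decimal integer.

Big-endian: lowest address holds the most-significant byte.
The bytes are already most-significant first: 0x6C91621F1D97EE3F.
0x6C91621F1D97EE3F = 7823141913499266623.

7823141913499266623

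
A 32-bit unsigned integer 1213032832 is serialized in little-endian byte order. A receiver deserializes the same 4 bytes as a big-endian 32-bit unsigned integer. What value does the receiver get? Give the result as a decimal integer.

2154384712

1213032832 in 32-bit hexadecimal is 0x484D6980.
Stored little-endian, the bytes at ascending addresses are 80 69 4D 48.
Read back as big-endian, the last byte is least significant, giving 0x80694D48.
0x80694D48 = 2154384712.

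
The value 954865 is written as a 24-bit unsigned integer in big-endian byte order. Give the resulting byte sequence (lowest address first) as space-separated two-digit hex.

954865 in hexadecimal, padded to 24 bits, is 0x0E91F1.
Split into bytes (most-significant first): 0E 91 F1.
In big-endian order the high byte comes first in memory.
So the memory order matches the most-significant-first order: 0E 91 F1.

0E 91 F1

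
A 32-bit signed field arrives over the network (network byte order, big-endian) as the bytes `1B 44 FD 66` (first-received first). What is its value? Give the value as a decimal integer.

Big-endian: lowest address holds the most-significant byte.
The bytes are already most-significant first: 0x1B44FD66.
0x1B44FD66 = 457506150.

457506150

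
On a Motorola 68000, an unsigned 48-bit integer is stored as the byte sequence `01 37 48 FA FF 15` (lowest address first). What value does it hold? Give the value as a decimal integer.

In big-endian order the high byte comes first in memory.
The bytes are already most-significant first: 0x013748FAFF15.
0x013748FAFF15 = 1336959237909.

1336959237909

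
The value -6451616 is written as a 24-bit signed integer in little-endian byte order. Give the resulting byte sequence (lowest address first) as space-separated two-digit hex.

60 8E 9D

Two's complement of -6451616 in 24 bits: 6451616 = 0x6271A0; invert → 0x9D8E5F; add 1 → 0x9D8E60.
Split into bytes (most-significant first): 9D 8E 60.
Little-endian: lowest address holds the least-significant byte.
So at ascending addresses the bytes are 60 8E 9D.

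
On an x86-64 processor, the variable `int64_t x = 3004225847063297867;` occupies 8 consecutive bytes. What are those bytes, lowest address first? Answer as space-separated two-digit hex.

3004225847063297867 in hexadecimal, padded to 64 bits, is 0x29B1277DA7413F4B.
Split into bytes (most-significant first): 29 B1 27 7D A7 41 3F 4B.
Little-endian: lowest address holds the least-significant byte.
So at ascending addresses the bytes are 4B 3F 41 A7 7D 27 B1 29.

4B 3F 41 A7 7D 27 B1 29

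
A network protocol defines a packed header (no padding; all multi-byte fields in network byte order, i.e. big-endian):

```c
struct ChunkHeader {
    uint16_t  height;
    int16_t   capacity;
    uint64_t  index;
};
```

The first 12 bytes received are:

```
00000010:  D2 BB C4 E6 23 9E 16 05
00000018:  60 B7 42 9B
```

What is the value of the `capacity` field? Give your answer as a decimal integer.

`capacity` follows `height` (2 bytes), so it starts at byte offset 2 and occupies 2 bytes.
Bytes at offsets 2..3: C4 E6.
Big-endian stores the most-significant byte at the lowest address.
The bytes are already most-significant first: 0xC4E6.
Top bit is set, so as a signed 16-bit value this is 0xC4E6 − 2^16 = -15130.

-15130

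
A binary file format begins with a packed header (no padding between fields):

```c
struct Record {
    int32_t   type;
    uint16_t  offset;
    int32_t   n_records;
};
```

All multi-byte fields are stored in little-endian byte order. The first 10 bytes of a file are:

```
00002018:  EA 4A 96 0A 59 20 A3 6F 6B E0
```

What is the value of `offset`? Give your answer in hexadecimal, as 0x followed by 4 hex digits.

`offset` follows `type` (4 bytes), so it starts at byte offset 4 and occupies 2 bytes.
Bytes at offsets 4..5: 59 20.
Little-endian stores the least-significant byte at the lowest address.
Reassemble most-significant byte first: 20 59 → 0x2059.

0x2059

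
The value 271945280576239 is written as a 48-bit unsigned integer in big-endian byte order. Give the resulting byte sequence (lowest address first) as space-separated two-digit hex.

F7 55 31 D8 DA EF

271945280576239 in hexadecimal, padded to 48 bits, is 0xF75531D8DAEF.
Split into bytes (most-significant first): F7 55 31 D8 DA EF.
Big-endian stores the most-significant byte at the lowest address.
So the memory order matches the most-significant-first order: F7 55 31 D8 DA EF.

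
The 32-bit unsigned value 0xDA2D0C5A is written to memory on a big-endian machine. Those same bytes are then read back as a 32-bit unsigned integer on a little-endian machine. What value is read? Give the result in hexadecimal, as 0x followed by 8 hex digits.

Stored big-endian, the bytes at ascending addresses are DA 2D 0C 5A.
Read back as little-endian, the first byte is least significant, giving 0x5A0C2DDA.

0x5A0C2DDA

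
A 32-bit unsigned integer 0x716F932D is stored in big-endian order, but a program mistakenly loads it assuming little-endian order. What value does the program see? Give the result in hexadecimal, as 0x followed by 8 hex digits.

0x2D936F71

Stored big-endian, the bytes at ascending addresses are 71 6F 93 2D.
Read back as little-endian, the first byte is least significant, giving 0x2D936F71.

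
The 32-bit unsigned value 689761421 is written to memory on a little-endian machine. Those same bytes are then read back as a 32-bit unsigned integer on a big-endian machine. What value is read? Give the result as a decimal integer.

689761421 in 32-bit hexadecimal is 0x291CEC8D.
Stored little-endian, the bytes at ascending addresses are 8D EC 1C 29.
Read back as big-endian, the last byte is least significant, giving 0x8DEC1C29.
0x8DEC1C29 = 2381061161.

2381061161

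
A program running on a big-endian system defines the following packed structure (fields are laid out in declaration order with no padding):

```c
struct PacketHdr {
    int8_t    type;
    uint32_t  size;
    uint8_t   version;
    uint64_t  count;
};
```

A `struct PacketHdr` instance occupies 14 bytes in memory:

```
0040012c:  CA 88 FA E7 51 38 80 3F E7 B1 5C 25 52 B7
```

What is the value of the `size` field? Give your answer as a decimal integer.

2298144593

`size` follows `type` (1 byte), so it starts at byte offset 1 and occupies 4 bytes.
Bytes at offsets 1..4: 88 FA E7 51.
Big-endian: lowest address holds the most-significant byte.
The bytes are already most-significant first: 0x88FAE751.
0x88FAE751 = 2298144593.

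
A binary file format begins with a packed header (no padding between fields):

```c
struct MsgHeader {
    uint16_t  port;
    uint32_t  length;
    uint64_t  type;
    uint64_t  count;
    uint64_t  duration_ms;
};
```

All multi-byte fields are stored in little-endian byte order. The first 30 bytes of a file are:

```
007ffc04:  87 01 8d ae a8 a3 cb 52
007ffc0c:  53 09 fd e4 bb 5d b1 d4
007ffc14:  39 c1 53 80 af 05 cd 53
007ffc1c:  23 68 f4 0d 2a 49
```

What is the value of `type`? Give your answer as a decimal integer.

6754243841606505163

`type` follows `port` (2 B), `length` (4 B), so it starts at offset 2 + 4 = 6 and occupies 8 bytes.
Bytes at offsets 6..13: CB 52 53 09 FD E4 BB 5D.
Little-endian: lowest address holds the least-significant byte.
Reassemble most-significant byte first: 5D BB E4 FD 09 53 52 CB → 0x5DBBE4FD095352CB.
0x5DBBE4FD095352CB = 6754243841606505163.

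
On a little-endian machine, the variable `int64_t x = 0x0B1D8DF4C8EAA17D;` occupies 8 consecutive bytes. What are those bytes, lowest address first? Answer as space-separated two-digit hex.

Split into bytes (most-significant first): 0B 1D 8D F4 C8 EA A1 7D.
In little-endian order the low byte comes first in memory.
So at ascending addresses the bytes are 7D A1 EA C8 F4 8D 1D 0B.

7D A1 EA C8 F4 8D 1D 0B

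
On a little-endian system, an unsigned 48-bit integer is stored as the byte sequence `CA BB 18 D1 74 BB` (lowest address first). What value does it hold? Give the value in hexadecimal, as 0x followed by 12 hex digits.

0xBB74D118BBCA

Little-endian: lowest address holds the least-significant byte.
Reassemble most-significant byte first: BB 74 D1 18 BB CA → 0xBB74D118BBCA.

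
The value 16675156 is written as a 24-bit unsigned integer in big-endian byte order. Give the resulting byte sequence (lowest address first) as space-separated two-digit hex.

FE 71 54

16675156 in hexadecimal, padded to 24 bits, is 0xFE7154.
Split into bytes (most-significant first): FE 71 54.
Big-endian: lowest address holds the most-significant byte.
So the memory order matches the most-significant-first order: FE 71 54.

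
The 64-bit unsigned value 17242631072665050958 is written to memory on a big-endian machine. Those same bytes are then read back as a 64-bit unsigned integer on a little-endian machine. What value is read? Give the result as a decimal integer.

5629307049249688303

17242631072665050958 in 64-bit hexadecimal is 0xEF4A219AEF501F4E.
Stored big-endian, the bytes at ascending addresses are EF 4A 21 9A EF 50 1F 4E.
Read back as little-endian, the first byte is least significant, giving 0x4E1F50EF9A214AEF.
0x4E1F50EF9A214AEF = 5629307049249688303.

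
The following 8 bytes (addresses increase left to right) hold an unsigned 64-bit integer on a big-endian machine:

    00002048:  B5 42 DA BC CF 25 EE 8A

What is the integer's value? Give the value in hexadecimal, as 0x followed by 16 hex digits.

Big-endian stores the most-significant byte at the lowest address.
The bytes are already most-significant first: 0xB542DABCCF25EE8A.

0xB542DABCCF25EE8A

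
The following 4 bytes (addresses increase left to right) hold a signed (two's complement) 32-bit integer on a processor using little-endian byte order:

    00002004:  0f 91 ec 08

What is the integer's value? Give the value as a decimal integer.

149721359

In little-endian order the low byte comes first in memory.
Reassemble most-significant byte first: 08 EC 91 0F → 0x08EC910F.
0x08EC910F = 149721359.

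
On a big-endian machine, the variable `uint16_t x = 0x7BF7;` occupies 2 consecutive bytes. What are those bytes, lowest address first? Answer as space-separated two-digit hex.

7B F7

Split into bytes (most-significant first): 7B F7.
Big-endian: lowest address holds the most-significant byte.
So the memory order matches the most-significant-first order: 7B F7.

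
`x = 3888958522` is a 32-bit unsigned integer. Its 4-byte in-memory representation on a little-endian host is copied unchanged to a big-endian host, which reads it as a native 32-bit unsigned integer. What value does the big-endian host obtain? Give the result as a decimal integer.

3888958522 in 32-bit hexadecimal is 0xE7CCCC3A.
Stored little-endian, the bytes at ascending addresses are 3A CC CC E7.
Read back as big-endian, the last byte is least significant, giving 0x3ACCCCE7.
0x3ACCCCE7 = 986500327.

986500327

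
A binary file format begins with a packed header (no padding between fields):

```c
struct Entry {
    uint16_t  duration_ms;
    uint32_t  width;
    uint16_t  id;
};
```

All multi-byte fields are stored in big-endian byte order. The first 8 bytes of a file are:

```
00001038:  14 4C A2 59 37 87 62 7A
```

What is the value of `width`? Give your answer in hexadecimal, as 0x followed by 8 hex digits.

0xA2593787

`width` follows `duration_ms` (2 bytes), so it starts at byte offset 2 and occupies 4 bytes.
Bytes at offsets 2..5: A2 59 37 87.
Big-endian stores the most-significant byte at the lowest address.
The bytes are already most-significant first: 0xA2593787.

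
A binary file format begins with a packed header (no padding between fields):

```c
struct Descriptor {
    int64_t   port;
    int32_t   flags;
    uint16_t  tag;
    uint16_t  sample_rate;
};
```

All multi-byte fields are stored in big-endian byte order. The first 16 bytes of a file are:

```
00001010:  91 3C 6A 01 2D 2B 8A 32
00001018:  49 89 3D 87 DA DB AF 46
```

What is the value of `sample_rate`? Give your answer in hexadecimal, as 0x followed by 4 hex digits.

`sample_rate` follows `port` (8 B), `flags` (4 B), `tag` (2 B), so it starts at offset 8 + 4 + 2 = 14 and occupies 2 bytes.
Bytes at offsets 14..15: AF 46.
In big-endian order the high byte comes first in memory.
The bytes are already most-significant first: 0xAF46.

0xAF46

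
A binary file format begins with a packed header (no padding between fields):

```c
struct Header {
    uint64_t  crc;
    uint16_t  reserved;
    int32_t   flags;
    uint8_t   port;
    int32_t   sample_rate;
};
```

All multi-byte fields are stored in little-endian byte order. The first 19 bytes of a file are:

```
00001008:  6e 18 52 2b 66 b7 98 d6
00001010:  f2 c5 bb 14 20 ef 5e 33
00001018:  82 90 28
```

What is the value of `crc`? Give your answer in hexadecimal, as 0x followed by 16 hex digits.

`crc` is the first field, at byte offset 0, occupying 8 bytes.
Bytes at offsets 0..7: 6E 18 52 2B 66 B7 98 D6.
Little-endian: lowest address holds the least-significant byte.
Reassemble most-significant byte first: D6 98 B7 66 2B 52 18 6E → 0xD698B7662B52186E.

0xD698B7662B52186E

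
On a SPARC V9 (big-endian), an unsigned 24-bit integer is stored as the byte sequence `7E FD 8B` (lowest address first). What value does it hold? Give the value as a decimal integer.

8322443

Big-endian stores the most-significant byte at the lowest address.
The bytes are already most-significant first: 0x7EFD8B.
0x7EFD8B = 8322443.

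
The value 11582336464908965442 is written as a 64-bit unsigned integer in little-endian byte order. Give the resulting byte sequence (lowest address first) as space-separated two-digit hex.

11582336464908965442 in hexadecimal, padded to 64 bits, is 0xA0BCB9A623F3D642.
Split into bytes (most-significant first): A0 BC B9 A6 23 F3 D6 42.
In little-endian order the low byte comes first in memory.
So at ascending addresses the bytes are 42 D6 F3 23 A6 B9 BC A0.

42 D6 F3 23 A6 B9 BC A0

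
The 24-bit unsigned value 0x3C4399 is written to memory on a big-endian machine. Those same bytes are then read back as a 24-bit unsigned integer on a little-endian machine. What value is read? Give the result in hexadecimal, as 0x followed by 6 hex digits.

Stored big-endian, the bytes at ascending addresses are 3C 43 99.
Read back as little-endian, the first byte is least significant, giving 0x99433C.

0x99433C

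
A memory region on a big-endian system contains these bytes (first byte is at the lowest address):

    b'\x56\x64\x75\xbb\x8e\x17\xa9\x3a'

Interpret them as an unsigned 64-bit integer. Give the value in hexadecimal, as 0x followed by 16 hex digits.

Big-endian stores the most-significant byte at the lowest address.
The bytes are already most-significant first: 0x566475BB8E17A93A.

0x566475BB8E17A93A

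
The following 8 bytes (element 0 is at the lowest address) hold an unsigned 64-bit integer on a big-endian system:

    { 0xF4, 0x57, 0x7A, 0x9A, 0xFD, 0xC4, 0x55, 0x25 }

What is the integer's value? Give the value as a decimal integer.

17606676074329298213

Big-endian: lowest address holds the most-significant byte.
The bytes are already most-significant first: 0xF4577A9AFDC45525.
0xF4577A9AFDC45525 = 17606676074329298213.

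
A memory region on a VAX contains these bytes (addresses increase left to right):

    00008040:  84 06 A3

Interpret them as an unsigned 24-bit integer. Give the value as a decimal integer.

Little-endian stores the least-significant byte at the lowest address.
Reassemble most-significant byte first: A3 06 84 → 0xA30684.
0xA30684 = 10684036.

10684036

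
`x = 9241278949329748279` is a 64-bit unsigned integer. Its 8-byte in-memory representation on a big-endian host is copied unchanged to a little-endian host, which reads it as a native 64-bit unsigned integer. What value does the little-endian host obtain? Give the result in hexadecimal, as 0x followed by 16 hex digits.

9241278949329748279 in 64-bit hexadecimal is 0x803F9E3DF5184137.
Stored big-endian, the bytes at ascending addresses are 80 3F 9E 3D F5 18 41 37.
Read back as little-endian, the first byte is least significant, giving 0x374118F53D9E3F80.

0x374118F53D9E3F80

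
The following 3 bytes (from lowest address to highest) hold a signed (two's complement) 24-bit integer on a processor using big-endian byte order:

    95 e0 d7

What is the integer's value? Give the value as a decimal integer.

Big-endian: lowest address holds the most-significant byte.
The bytes are already most-significant first: 0x95E0D7.
Top bit is set, so as a signed 24-bit value this is 0x95E0D7 − 2^24 = -6954793.

-6954793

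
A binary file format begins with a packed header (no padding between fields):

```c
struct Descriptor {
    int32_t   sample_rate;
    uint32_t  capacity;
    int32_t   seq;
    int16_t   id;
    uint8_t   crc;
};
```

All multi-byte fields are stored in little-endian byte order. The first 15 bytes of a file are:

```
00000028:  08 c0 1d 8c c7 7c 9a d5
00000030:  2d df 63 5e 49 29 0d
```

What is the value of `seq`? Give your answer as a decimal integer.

1583603501

`seq` follows `sample_rate` (4 B), `capacity` (4 B), so it starts at offset 4 + 4 = 8 and occupies 4 bytes.
Bytes at offsets 8..11: 2D DF 63 5E.
Little-endian: lowest address holds the least-significant byte.
Reassemble most-significant byte first: 5E 63 DF 2D → 0x5E63DF2D.
0x5E63DF2D = 1583603501.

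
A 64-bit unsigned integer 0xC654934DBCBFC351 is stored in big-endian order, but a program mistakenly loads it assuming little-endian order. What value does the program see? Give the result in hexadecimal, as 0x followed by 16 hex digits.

Stored big-endian, the bytes at ascending addresses are C6 54 93 4D BC BF C3 51.
Read back as little-endian, the first byte is least significant, giving 0x51C3BFBC4D9354C6.

0x51C3BFBC4D9354C6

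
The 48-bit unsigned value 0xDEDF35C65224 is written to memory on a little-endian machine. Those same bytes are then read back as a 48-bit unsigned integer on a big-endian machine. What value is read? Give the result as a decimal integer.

Stored little-endian, the bytes at ascending addresses are 24 52 C6 35 DF DE.
Read back as big-endian, the last byte is least significant, giving 0x2452C635DFDE.
0x2452C635DFDE = 39937931337694.

39937931337694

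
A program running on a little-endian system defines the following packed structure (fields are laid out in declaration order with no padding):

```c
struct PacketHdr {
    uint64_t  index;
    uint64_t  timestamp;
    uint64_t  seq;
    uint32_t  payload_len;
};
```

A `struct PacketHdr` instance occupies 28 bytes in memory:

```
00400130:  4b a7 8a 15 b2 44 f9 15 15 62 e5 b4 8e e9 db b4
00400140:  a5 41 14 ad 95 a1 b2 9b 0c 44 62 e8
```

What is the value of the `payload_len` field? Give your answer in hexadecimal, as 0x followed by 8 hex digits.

0xE862440C

`payload_len` follows `index` (8 B), `timestamp` (8 B), `seq` (8 B), so it starts at offset 8 + 8 + 8 = 24 and occupies 4 bytes.
Bytes at offsets 24..27: 0C 44 62 E8.
Little-endian: lowest address holds the least-significant byte.
Reassemble most-significant byte first: E8 62 44 0C → 0xE862440C.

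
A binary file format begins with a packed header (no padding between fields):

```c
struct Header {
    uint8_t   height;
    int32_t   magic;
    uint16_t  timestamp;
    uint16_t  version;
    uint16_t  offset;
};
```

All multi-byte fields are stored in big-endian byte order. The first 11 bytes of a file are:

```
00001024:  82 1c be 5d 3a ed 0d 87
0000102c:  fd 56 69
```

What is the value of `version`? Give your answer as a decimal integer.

34813

`version` follows `height` (1 B), `magic` (4 B), `timestamp` (2 B), so it starts at offset 1 + 4 + 2 = 7 and occupies 2 bytes.
Bytes at offsets 7..8: 87 FD.
In big-endian order the high byte comes first in memory.
The bytes are already most-significant first: 0x87FD.
0x87FD = 34813.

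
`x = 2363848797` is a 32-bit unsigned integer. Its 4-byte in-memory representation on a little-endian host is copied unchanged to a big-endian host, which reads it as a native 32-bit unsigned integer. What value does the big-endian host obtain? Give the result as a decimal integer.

2363848797 in 32-bit hexadecimal is 0x8CE5785D.
Stored little-endian, the bytes at ascending addresses are 5D 78 E5 8C.
Read back as big-endian, the last byte is least significant, giving 0x5D78E58C.
0x5D78E58C = 1568204172.

1568204172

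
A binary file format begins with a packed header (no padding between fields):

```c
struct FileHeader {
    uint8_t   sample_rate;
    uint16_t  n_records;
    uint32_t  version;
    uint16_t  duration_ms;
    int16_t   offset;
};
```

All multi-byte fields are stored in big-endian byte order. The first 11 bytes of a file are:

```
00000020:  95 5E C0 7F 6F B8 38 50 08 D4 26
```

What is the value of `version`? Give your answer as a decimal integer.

`version` follows `sample_rate` (1 B), `n_records` (2 B), so it starts at offset 1 + 2 = 3 and occupies 4 bytes.
Bytes at offsets 3..6: 7F 6F B8 38.
In big-endian order the high byte comes first in memory.
The bytes are already most-significant first: 0x7F6FB838.
0x7F6FB838 = 2138028088.

2138028088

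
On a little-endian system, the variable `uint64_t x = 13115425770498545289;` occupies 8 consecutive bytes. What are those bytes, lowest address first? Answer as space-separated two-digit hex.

13115425770498545289 in hexadecimal, padded to 64 bits, is 0xB6035A3FF091D689.
Split into bytes (most-significant first): B6 03 5A 3F F0 91 D6 89.
Little-endian stores the least-significant byte at the lowest address.
So at ascending addresses the bytes are 89 D6 91 F0 3F 5A 03 B6.

89 D6 91 F0 3F 5A 03 B6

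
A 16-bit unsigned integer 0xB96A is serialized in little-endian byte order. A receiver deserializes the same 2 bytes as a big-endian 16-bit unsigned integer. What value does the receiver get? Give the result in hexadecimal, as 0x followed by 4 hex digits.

0x6AB9

Stored little-endian, the bytes at ascending addresses are 6A B9.
Read back as big-endian, the last byte is least significant, giving 0x6AB9.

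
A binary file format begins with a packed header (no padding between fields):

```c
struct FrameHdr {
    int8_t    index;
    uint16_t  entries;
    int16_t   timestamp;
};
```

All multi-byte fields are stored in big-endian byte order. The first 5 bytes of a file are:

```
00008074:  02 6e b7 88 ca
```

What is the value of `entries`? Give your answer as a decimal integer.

`entries` follows `index` (1 byte), so it starts at byte offset 1 and occupies 2 bytes.
Bytes at offsets 1..2: 6E B7.
In big-endian order the high byte comes first in memory.
The bytes are already most-significant first: 0x6EB7.
0x6EB7 = 28343.

28343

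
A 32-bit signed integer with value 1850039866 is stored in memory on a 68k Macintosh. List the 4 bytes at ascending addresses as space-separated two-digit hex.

1850039866 in hexadecimal, padded to 32 bits, is 0x6E455E3A.
Split into bytes (most-significant first): 6E 45 5E 3A.
In big-endian order the high byte comes first in memory.
So the memory order matches the most-significant-first order: 6E 45 5E 3A.

6E 45 5E 3A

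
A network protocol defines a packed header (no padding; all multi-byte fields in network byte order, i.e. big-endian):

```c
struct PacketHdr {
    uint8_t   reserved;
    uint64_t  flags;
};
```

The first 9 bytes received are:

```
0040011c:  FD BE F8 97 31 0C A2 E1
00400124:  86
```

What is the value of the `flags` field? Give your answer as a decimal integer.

`flags` follows `reserved` (1 byte), so it starts at byte offset 1 and occupies 8 bytes.
Bytes at offsets 1..8: BE F8 97 31 0C A2 E1 86.
Big-endian stores the most-significant byte at the lowest address.
The bytes are already most-significant first: 0xBEF897310CA2E186.
0xBEF897310CA2E186 = 13760914898351743366.

13760914898351743366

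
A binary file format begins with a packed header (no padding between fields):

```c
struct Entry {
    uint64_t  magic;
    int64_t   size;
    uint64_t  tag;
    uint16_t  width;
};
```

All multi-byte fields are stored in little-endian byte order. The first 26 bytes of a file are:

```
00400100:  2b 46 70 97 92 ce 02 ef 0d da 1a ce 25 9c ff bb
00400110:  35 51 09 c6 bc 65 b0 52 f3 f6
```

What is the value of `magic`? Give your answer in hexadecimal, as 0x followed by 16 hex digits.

0xEF02CE929770462B

`magic` is the first field, at byte offset 0, occupying 8 bytes.
Bytes at offsets 0..7: 2B 46 70 97 92 CE 02 EF.
In little-endian order the low byte comes first in memory.
Reassemble most-significant byte first: EF 02 CE 92 97 70 46 2B → 0xEF02CE929770462B.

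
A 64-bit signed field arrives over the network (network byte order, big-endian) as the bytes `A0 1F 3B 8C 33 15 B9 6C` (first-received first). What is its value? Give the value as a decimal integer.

-6908737830024529556

Big-endian: lowest address holds the most-significant byte.
The bytes are already most-significant first: 0xA01F3B8C3315B96C.
Top bit is set, so as a signed 64-bit value this is 0xA01F3B8C3315B96C − 2^64 = -6908737830024529556.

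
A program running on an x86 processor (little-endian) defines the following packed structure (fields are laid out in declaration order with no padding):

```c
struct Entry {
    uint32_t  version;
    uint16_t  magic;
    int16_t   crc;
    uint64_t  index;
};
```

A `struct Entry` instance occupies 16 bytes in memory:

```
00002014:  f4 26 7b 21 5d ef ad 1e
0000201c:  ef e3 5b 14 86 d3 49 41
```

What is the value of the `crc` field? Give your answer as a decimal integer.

7853

`crc` follows `version` (4 B), `magic` (2 B), so it starts at offset 4 + 2 = 6 and occupies 2 bytes.
Bytes at offsets 6..7: AD 1E.
Little-endian: lowest address holds the least-significant byte.
Reassemble most-significant byte first: 1E AD → 0x1EAD.
0x1EAD = 7853.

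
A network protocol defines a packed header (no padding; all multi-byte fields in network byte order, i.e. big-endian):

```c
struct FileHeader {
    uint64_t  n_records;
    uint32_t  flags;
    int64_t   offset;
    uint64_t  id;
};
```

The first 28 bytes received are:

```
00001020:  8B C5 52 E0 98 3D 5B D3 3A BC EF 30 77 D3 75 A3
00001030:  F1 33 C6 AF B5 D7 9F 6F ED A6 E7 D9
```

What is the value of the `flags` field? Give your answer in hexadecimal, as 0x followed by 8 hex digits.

`flags` follows `n_records` (8 bytes), so it starts at byte offset 8 and occupies 4 bytes.
Bytes at offsets 8..11: 3A BC EF 30.
Big-endian: lowest address holds the most-significant byte.
The bytes are already most-significant first: 0x3ABCEF30.

0x3ABCEF30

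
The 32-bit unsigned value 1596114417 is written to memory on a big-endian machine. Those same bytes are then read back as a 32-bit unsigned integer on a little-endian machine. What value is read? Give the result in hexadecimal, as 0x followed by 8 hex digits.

1596114417 in 32-bit hexadecimal is 0x5F22C5F1.
Stored big-endian, the bytes at ascending addresses are 5F 22 C5 F1.
Read back as little-endian, the first byte is least significant, giving 0xF1C5225F.

0xF1C5225F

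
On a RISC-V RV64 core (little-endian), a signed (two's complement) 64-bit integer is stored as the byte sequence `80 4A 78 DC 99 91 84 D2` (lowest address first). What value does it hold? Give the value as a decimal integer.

Little-endian: lowest address holds the least-significant byte.
Reassemble most-significant byte first: D2 84 91 99 DC 78 4A 80 → 0xD2849199DC784A80.
Top bit is set, so as a signed 64-bit value this is 0xD2849199DC784A80 − 2^64 = -3277334538803983744.

-3277334538803983744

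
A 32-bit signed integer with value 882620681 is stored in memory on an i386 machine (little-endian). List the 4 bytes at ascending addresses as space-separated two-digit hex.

882620681 in hexadecimal, padded to 32 bits, is 0x349BB909.
Split into bytes (most-significant first): 34 9B B9 09.
Little-endian stores the least-significant byte at the lowest address.
So at ascending addresses the bytes are 09 B9 9B 34.

09 B9 9B 34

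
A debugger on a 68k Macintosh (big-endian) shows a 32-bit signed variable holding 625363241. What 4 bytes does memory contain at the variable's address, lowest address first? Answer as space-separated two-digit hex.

25 46 49 29

625363241 in hexadecimal, padded to 32 bits, is 0x25464929.
Split into bytes (most-significant first): 25 46 49 29.
In big-endian order the high byte comes first in memory.
So the memory order matches the most-significant-first order: 25 46 49 29.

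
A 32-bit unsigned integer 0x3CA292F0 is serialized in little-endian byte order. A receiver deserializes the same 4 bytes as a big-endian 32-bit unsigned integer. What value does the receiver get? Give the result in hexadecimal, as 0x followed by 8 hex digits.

Stored little-endian, the bytes at ascending addresses are F0 92 A2 3C.
Read back as big-endian, the last byte is least significant, giving 0xF092A23C.

0xF092A23C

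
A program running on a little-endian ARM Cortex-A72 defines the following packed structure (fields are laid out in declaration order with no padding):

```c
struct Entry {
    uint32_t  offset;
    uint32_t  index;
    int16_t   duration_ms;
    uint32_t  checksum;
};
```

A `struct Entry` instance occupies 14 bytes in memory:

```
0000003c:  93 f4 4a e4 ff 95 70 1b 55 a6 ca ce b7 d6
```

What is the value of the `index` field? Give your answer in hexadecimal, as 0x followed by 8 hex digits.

0x1B7095FF

`index` follows `offset` (4 bytes), so it starts at byte offset 4 and occupies 4 bytes.
Bytes at offsets 4..7: FF 95 70 1B.
Little-endian: lowest address holds the least-significant byte.
Reassemble most-significant byte first: 1B 70 95 FF → 0x1B7095FF.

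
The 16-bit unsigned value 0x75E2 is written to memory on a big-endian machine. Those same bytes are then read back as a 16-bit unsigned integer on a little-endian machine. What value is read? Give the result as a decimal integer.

Stored big-endian, the bytes at ascending addresses are 75 E2.
Read back as little-endian, the first byte is least significant, giving 0xE275.
0xE275 = 57973.

57973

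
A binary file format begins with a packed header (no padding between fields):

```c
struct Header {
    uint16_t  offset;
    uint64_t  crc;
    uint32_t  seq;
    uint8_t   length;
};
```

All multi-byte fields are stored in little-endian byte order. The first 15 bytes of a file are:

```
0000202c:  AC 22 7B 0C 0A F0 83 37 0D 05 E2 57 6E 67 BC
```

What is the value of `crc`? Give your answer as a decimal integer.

364008184694312059

`crc` follows `offset` (2 bytes), so it starts at byte offset 2 and occupies 8 bytes.
Bytes at offsets 2..9: 7B 0C 0A F0 83 37 0D 05.
Little-endian stores the least-significant byte at the lowest address.
Reassemble most-significant byte first: 05 0D 37 83 F0 0A 0C 7B → 0x050D3783F00A0C7B.
0x050D3783F00A0C7B = 364008184694312059.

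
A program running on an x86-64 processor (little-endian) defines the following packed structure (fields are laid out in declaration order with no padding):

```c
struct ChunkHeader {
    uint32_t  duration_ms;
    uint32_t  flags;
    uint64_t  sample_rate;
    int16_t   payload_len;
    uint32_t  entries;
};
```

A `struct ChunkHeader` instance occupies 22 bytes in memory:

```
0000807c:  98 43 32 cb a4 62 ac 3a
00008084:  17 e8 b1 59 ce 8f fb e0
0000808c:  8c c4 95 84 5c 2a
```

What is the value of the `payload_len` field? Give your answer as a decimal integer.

-15220

`payload_len` follows `duration_ms` (4 B), `flags` (4 B), `sample_rate` (8 B), so it starts at offset 4 + 4 + 8 = 16 and occupies 2 bytes.
Bytes at offsets 16..17: 8C C4.
Little-endian: lowest address holds the least-significant byte.
Reassemble most-significant byte first: C4 8C → 0xC48C.
Top bit is set, so as a signed 16-bit value this is 0xC48C − 2^16 = -15220.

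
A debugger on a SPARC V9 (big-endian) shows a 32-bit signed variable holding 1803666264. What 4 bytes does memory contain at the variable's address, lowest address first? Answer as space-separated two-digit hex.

6B 81 C3 58

1803666264 in hexadecimal, padded to 32 bits, is 0x6B81C358.
Split into bytes (most-significant first): 6B 81 C3 58.
In big-endian order the high byte comes first in memory.
So the memory order matches the most-significant-first order: 6B 81 C3 58.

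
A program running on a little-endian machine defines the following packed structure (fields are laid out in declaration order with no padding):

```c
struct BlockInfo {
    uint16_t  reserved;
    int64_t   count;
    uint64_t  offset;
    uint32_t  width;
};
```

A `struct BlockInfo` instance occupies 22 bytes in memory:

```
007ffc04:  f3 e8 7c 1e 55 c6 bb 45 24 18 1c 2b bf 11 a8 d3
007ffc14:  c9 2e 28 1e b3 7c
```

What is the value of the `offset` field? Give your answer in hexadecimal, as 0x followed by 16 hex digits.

0x2EC9D3A811BF2B1C

`offset` follows `reserved` (2 B), `count` (8 B), so it starts at offset 2 + 8 = 10 and occupies 8 bytes.
Bytes at offsets 10..17: 1C 2B BF 11 A8 D3 C9 2E.
Little-endian stores the least-significant byte at the lowest address.
Reassemble most-significant byte first: 2E C9 D3 A8 11 BF 2B 1C → 0x2EC9D3A811BF2B1C.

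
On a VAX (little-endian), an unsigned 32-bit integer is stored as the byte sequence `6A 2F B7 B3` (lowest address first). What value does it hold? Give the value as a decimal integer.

Little-endian stores the least-significant byte at the lowest address.
Reassemble most-significant byte first: B3 B7 2F 6A → 0xB3B72F6A.
0xB3B72F6A = 3015126890.

3015126890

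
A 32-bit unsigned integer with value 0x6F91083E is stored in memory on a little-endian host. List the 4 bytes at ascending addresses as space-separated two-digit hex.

3E 08 91 6F

Split into bytes (most-significant first): 6F 91 08 3E.
Little-endian stores the least-significant byte at the lowest address.
So at ascending addresses the bytes are 3E 08 91 6F.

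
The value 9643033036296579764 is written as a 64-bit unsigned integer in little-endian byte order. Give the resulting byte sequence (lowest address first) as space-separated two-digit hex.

9643033036296579764 in hexadecimal, padded to 64 bits, is 0x85D2EF749DD06AB4.
Split into bytes (most-significant first): 85 D2 EF 74 9D D0 6A B4.
In little-endian order the low byte comes first in memory.
So at ascending addresses the bytes are B4 6A D0 9D 74 EF D2 85.

B4 6A D0 9D 74 EF D2 85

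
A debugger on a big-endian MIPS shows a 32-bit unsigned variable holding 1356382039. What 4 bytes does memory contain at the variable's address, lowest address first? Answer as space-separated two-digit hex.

50 D8 BF 57

1356382039 in hexadecimal, padded to 32 bits, is 0x50D8BF57.
Split into bytes (most-significant first): 50 D8 BF 57.
Big-endian: lowest address holds the most-significant byte.
So the memory order matches the most-significant-first order: 50 D8 BF 57.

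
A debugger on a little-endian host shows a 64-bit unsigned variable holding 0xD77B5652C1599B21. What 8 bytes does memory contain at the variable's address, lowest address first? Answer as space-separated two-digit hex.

Split into bytes (most-significant first): D7 7B 56 52 C1 59 9B 21.
Little-endian: lowest address holds the least-significant byte.
So at ascending addresses the bytes are 21 9B 59 C1 52 56 7B D7.

21 9B 59 C1 52 56 7B D7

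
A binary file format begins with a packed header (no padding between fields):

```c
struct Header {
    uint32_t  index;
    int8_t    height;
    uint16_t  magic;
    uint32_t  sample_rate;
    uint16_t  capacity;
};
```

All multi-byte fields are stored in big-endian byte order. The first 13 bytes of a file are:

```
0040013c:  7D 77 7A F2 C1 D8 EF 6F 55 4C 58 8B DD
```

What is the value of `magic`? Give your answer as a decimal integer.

`magic` follows `index` (4 B), `height` (1 B), so it starts at offset 4 + 1 = 5 and occupies 2 bytes.
Bytes at offsets 5..6: D8 EF.
Big-endian stores the most-significant byte at the lowest address.
The bytes are already most-significant first: 0xD8EF.
0xD8EF = 55535.

55535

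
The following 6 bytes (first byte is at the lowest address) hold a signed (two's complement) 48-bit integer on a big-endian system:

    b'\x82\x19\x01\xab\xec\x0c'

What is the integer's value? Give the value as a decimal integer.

-138431062873076

In big-endian order the high byte comes first in memory.
The bytes are already most-significant first: 0x821901ABEC0C.
Top bit is set, so as a signed 48-bit value this is 0x821901ABEC0C − 2^48 = -138431062873076.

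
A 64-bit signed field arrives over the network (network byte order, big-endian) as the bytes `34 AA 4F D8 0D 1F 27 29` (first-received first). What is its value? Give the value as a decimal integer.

Big-endian: lowest address holds the most-significant byte.
The bytes are already most-significant first: 0x34AA4FD80D1F2729.
0x34AA4FD80D1F2729 = 3794933425364739881.

3794933425364739881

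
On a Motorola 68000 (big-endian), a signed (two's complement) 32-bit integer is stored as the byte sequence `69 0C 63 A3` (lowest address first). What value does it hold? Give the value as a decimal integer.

1762419619

Big-endian: lowest address holds the most-significant byte.
The bytes are already most-significant first: 0x690C63A3.
0x690C63A3 = 1762419619.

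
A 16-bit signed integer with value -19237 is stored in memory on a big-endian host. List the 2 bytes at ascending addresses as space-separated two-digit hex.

Two's complement of -19237 in 16 bits: 19237 = 0x4B25; invert → 0xB4DA; add 1 → 0xB4DB.
Split into bytes (most-significant first): B4 DB.
Big-endian stores the most-significant byte at the lowest address.
So the memory order matches the most-significant-first order: B4 DB.

B4 DB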